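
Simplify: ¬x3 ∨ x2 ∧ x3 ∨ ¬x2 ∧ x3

True

¬x3 ∨ x2 ∧ x3 ∨ ¬x2 ∧ x3
= ¬x3 ∨ x3
= True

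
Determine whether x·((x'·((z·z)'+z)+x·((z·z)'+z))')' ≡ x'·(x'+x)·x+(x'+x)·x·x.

Yes

E1: x·((x'·((z·z)'+z)+x·((z·z)'+z))')'
    = x·(((z·z)'+z)')'   [distribution]
    = x·((z·z)'+z)   [double negation]
    = x·(z'+z)   [idempotence]
    = x   [complement / identity]
E2: x'·(x'+x)·x+(x'+x)·x·x
    = (x'+x)·x   [distribution]
    = x   [complement / identity]
Both reduce to x, so they are equivalent.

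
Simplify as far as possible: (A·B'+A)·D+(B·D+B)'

(A·B'+A)·D+(B·D+B)'
= (A·B'+A)·D+B'   — absorption
= A·D+B'   — absorption

A·D+B'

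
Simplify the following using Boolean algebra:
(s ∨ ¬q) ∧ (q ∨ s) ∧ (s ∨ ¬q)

(s ∨ ¬q) ∧ (q ∨ s) ∧ (s ∨ ¬q)
= (s ∨ ¬q ∧ q) ∧ (s ∨ ¬q)   (distribution)
= s ∧ (s ∨ ¬q)   (complement / identity)
= s   (absorption)

s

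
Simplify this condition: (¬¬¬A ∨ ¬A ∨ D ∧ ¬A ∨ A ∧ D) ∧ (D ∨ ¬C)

D ∨ ¬A ∧ ¬C

(¬¬¬A ∨ ¬A ∨ D ∧ ¬A ∨ A ∧ D) ∧ (D ∨ ¬C)
= (¬A ∨ ¬A ∨ D ∧ ¬A ∨ A ∧ D) ∧ (D ∨ ¬C)   [double negation]
= (¬A ∨ ¬A ∨ D) ∧ (D ∨ ¬C)   [distribution]
= D ∨ (¬A ∨ ¬A) ∧ ¬C   [distribution]
= D ∨ ¬A ∧ ¬C   [idempotence]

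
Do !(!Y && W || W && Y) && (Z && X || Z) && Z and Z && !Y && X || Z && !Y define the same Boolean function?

E1: !(!Y && W || W && Y) && (Z && X || Z) && Z
    = !W && (Z && X || Z) && Z   — distribution
    = !W && Z && Z   — absorption
    = !W && Z   — idempotence
E2: Z && !Y && X || Z && !Y
    = Z && !Y   — absorption
These differ: at W=1, X=1, Y=0, Z=1, E1 = 0 but E2 = 1.

No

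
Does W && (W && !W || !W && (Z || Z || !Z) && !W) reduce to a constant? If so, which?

yes, False

W && (W && !W || !W && (Z || Z || !Z) && !W)
= W && (W && !W || !W && (Z || !Z) && !W)
= W && (W && !W || !W && !W)
= W && !W
= false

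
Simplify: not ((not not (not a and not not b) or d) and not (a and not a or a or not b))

a or not b

not ((not not (not a and not not b) or d) and not (a and not a or a or not b))
= not ((not (a or not b) or d) and not (a and not a or a or not b))   — De Morgan
= not ((not (a or not b) or d) and not (a or not b))   — complement / identity
= not not (a or not b)   — absorption
= a or not b   — double negation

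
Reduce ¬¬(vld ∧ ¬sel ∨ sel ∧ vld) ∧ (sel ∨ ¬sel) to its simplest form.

vld

¬¬(vld ∧ ¬sel ∨ sel ∧ vld) ∧ (sel ∨ ¬sel)
= ¬¬vld ∧ (sel ∨ ¬sel)   [distribution]
= ¬¬vld   [complement / identity]
= vld   [double negation]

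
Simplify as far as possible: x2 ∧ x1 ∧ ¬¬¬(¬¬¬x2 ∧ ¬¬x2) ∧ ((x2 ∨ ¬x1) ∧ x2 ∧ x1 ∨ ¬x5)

x2 ∧ x1

x2 ∧ x1 ∧ ¬¬¬(¬¬¬x2 ∧ ¬¬x2) ∧ ((x2 ∨ ¬x1) ∧ x2 ∧ x1 ∨ ¬x5)
= x2 ∧ x1 ∧ ¬¬¬(¬x2 ∧ ¬¬x2) ∧ ((x2 ∨ ¬x1) ∧ x2 ∧ x1 ∨ ¬x5)   — double negation
= x2 ∧ x1 ∧ ¬(¬x2 ∧ ¬¬x2) ∧ ((x2 ∨ ¬x1) ∧ x2 ∧ x1 ∨ ¬x5)   — double negation
= x2 ∧ x1 ∧ ¬(¬x2 ∧ ¬¬x2) ∧ (x2 ∧ x1 ∨ ¬x5)   — absorption
= x2 ∧ x1 ∧ (x2 ∨ ¬x2) ∧ (x2 ∧ x1 ∨ ¬x5)   — De Morgan
= x2 ∧ x1 ∧ (x2 ∧ x1 ∨ ¬x5)   — complement / identity
= x2 ∧ x1   — absorption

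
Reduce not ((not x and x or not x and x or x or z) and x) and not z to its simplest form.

not x and not z

not ((not x and x or not x and x or x or z) and x) and not z
= not ((not x and x or x or z) and x) and not z   — idempotence
= not ((x or z) and x) and not z   — complement / identity
= not x and not z   — absorption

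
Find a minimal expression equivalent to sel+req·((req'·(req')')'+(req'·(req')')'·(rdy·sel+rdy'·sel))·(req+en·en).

sel+req·((req'·(req')')'+(req'·(req')')'·(rdy·sel+rdy'·sel))·(req+en·en)
= sel+req·((req'·(req')')'+(req'·(req')')'·sel)·(req+en·en)
= sel+req·(req'·(req')')'·(req+en·en)
= sel+req·(req+req')·(req+en·en)
= sel+req·(req+en·en)
= sel+req·(req+en)
= sel+req

sel+req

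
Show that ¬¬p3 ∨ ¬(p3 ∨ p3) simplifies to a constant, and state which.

True

¬¬p3 ∨ ¬(p3 ∨ p3)
= p3 ∨ ¬(p3 ∨ p3)   [double negation]
= p3 ∨ ¬p3   [idempotence]
= True   [complement]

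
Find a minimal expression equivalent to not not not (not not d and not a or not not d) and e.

not d and e

not not not (not not d and not a or not not d) and e
= not (not not d and not a or not not d) and e   (double negation)
= not not not d and e   (absorption)
= not d and e   (double negation)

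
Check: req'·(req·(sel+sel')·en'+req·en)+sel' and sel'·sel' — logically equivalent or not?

E1: req'·(req·(sel+sel')·en'+req·en)+sel'
    = req'·(req·en'+req·en)+sel'
    = req'·req+sel'
    = sel'
E2: sel'·sel'
    = sel'
Both reduce to sel', so they are equivalent.

Yes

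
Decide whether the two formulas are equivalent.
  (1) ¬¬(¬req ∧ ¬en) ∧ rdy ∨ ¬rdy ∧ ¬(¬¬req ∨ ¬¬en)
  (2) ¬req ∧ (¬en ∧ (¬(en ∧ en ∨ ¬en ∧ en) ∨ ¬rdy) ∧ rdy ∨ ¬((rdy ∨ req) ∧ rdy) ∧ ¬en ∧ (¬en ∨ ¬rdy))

E1: ¬¬(¬req ∧ ¬en) ∧ rdy ∨ ¬rdy ∧ ¬(¬¬req ∨ ¬¬en)
    = ¬req ∧ ¬en ∧ rdy ∨ ¬rdy ∧ ¬(¬¬req ∨ ¬¬en)   — double negation
    = ¬req ∧ ¬en ∧ rdy ∨ ¬rdy ∧ ¬req ∧ ¬en   — De Morgan
    = ¬req ∧ ¬en   — distribution
E2: ¬req ∧ (¬en ∧ (¬(en ∧ en ∨ ¬en ∧ en) ∨ ¬rdy) ∧ rdy ∨ ¬((rdy ∨ req) ∧ rdy) ∧ ¬en ∧ (¬en ∨ ¬rdy))
    = ¬req ∧ (¬en ∧ (¬(en ∧ en ∨ ¬en ∧ en) ∨ ¬rdy) ∧ rdy ∨ ¬rdy ∧ ¬en ∧ (¬en ∨ ¬rdy))   — absorption
    = ¬req ∧ (¬en ∧ (¬en ∨ ¬rdy) ∧ rdy ∨ ¬rdy ∧ ¬en ∧ (¬en ∨ ¬rdy))   — distribution
    = ¬req ∧ ¬en ∧ (¬en ∨ ¬rdy)   — distribution
    = ¬req ∧ ¬en   — absorption
Both reduce to ¬req ∧ ¬en, so they are equivalent.

Yes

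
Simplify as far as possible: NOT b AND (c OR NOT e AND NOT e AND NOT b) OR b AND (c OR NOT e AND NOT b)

NOT b AND (c OR NOT e AND NOT e AND NOT b) OR b AND (c OR NOT e AND NOT b)
= NOT b AND (c OR NOT e AND NOT b) OR b AND (c OR NOT e AND NOT b)   (idempotence)
= c OR NOT e AND NOT b   (distribution)

c OR NOT e AND NOT b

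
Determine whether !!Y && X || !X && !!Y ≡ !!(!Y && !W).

E1: !!Y && X || !X && !!Y
    = !!Y   — distribution
    = Y   — double negation
E2: !!(!Y && !W)
    = !Y && !W   — double negation
These differ: at W=0, X=0, Y=1, E1 = 1 but E2 = 0.

No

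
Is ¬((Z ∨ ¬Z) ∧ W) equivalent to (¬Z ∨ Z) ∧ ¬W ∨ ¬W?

E1: ¬((Z ∨ ¬Z) ∧ W)
    = ¬W   [complement / identity]
E2: (¬Z ∨ Z) ∧ ¬W ∨ ¬W
    = ¬W ∨ ¬W   [complement / identity]
    = ¬W   [idempotence]
Both reduce to ¬W, so they are equivalent.

Yes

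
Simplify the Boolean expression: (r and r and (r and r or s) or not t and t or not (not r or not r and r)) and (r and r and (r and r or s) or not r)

(r and r and (r and r or s) or not t and t or not (not r or not r and r)) and (r and r and (r and r or s) or not r)
= (r and r and (r and r or s) or not (not r or not r and r)) and (r and r and (r and r or s) or not r)   — complement / identity
= not (not r or not r and r) and not r or r and r and (r and r or s)   — distribution
= not not r and not r or r and r and (r and r or s)   — complement / identity
= not not r and not r or r and r   — absorption
= r and not r or r and r   — double negation
= r   — distribution

r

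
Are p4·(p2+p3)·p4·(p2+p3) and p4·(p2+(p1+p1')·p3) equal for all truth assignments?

E1: p4·(p2+p3)·p4·(p2+p3)
    = p4·(p2+p3)
E2: p4·(p2+(p1+p1')·p3)
    = p4·(p2+p3)
Both reduce to p4·(p2+p3), so they are equivalent.

Yes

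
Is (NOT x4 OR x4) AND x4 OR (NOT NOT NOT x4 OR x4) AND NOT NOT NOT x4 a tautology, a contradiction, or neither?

(NOT x4 OR x4) AND x4 OR (NOT NOT NOT x4 OR x4) AND NOT NOT NOT x4
= (NOT x4 OR x4) AND x4 OR (NOT NOT NOT x4 OR x4) AND NOT x4   (double negation)
= (NOT x4 OR x4) AND x4 OR (NOT x4 OR x4) AND NOT x4   (double negation)
= NOT x4 OR x4   (distribution)
= TRUE   (complement)

tautology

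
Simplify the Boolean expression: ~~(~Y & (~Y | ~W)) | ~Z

~~(~Y & (~Y | ~W)) | ~Z
= ~Y & (~Y | ~W) | ~Z   — double negation
= ~Y | ~Z   — absorption

~Y | ~Z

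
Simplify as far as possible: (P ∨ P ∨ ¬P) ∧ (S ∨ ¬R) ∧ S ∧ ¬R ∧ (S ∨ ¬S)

S ∧ ¬R

(P ∨ P ∨ ¬P) ∧ (S ∨ ¬R) ∧ S ∧ ¬R ∧ (S ∨ ¬S)
= (P ∨ ¬P) ∧ (S ∨ ¬R) ∧ S ∧ ¬R ∧ (S ∨ ¬S)   (idempotence)
= (S ∨ ¬R) ∧ S ∧ ¬R ∧ (S ∨ ¬S)   (complement / identity)
= (S ∨ ¬R) ∧ S ∧ ¬R   (complement / identity)
= S ∧ ¬R   (absorption)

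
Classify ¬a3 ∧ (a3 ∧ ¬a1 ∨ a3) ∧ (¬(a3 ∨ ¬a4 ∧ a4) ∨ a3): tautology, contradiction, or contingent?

¬a3 ∧ (a3 ∧ ¬a1 ∨ a3) ∧ (¬(a3 ∨ ¬a4 ∧ a4) ∨ a3)
= ¬a3 ∧ (a3 ∧ ¬a1 ∨ a3) ∧ (¬a3 ∨ a3)   (complement / identity)
= ¬a3 ∧ (a3 ∧ ¬a1 ∨ a3)   (complement / identity)
= ¬a3 ∧ a3   (absorption)
= False   (complement)

contradiction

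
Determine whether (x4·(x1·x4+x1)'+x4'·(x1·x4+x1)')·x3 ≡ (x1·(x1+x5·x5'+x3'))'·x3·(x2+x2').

E1: (x4·(x1·x4+x1)'+x4'·(x1·x4+x1)')·x3
    = (x1·x4+x1)'·x3   — distribution
    = x1'·x3   — absorption
E2: (x1·(x1+x5·x5'+x3'))'·x3·(x2+x2')
    = (x1·(x1+x3'))'·x3·(x2+x2')   — complement / identity
    = x1'·x3·(x2+x2')   — absorption
    = x1'·x3   — complement / identity
Both reduce to x1'·x3, so they are equivalent.

Yes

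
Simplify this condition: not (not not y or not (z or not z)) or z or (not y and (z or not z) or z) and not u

not y or z

not (not not y or not (z or not z)) or z or (not y and (z or not z) or z) and not u
= not y and (z or not z) or z or (not y and (z or not z) or z) and not u   [De Morgan]
= not y and (z or not z) or z   [absorption]
= not y or z   [complement / identity]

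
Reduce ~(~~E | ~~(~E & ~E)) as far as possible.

~(~~E | ~~(~E & ~E))
= ~(~~E | ~E & ~E)   [double negation]
= ~(~~E | ~E)   [idempotence]
= ~E & E   [De Morgan]
= 0   [complement]

0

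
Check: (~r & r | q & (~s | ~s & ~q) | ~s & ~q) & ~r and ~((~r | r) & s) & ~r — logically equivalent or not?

Yes

E1: (~r & r | q & (~s | ~s & ~q) | ~s & ~q) & ~r
    = (~r & r | q & ~s | ~s & ~q) & ~r
    = (~r & r | ~s) & ~r
    = ~s & ~r
E2: ~((~r | r) & s) & ~r
    = ~s & ~r
Both reduce to ~s & ~r, so they are equivalent.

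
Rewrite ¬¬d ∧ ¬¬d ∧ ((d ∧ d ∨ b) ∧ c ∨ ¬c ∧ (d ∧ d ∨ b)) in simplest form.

¬¬d ∧ ¬¬d ∧ ((d ∧ d ∨ b) ∧ c ∨ ¬c ∧ (d ∧ d ∨ b))
= d ∧ ¬¬d ∧ ((d ∧ d ∨ b) ∧ c ∨ ¬c ∧ (d ∧ d ∨ b))
= d ∧ ¬¬d ∧ (d ∧ d ∨ b)
= d ∧ d ∧ (d ∧ d ∨ b)
= d ∧ d
= d

d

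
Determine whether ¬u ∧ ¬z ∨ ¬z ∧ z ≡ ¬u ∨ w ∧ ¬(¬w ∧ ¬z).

No

E1: ¬u ∧ ¬z ∨ ¬z ∧ z
    = ¬u ∧ ¬z   — complement / identity
E2: ¬u ∨ w ∧ ¬(¬w ∧ ¬z)
    = ¬u ∨ w ∧ (w ∨ z)   — De Morgan
    = ¬u ∨ w   — absorption
These differ: at u=1, w=1, z=1, E1 = 0 but E2 = 1.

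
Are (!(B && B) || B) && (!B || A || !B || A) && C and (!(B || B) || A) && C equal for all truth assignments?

Yes

E1: (!(B && B) || B) && (!B || A || !B || A) && C
    = (!B || B) && (!B || A || !B || A) && C
    = (!B || A || !B || A) && C
    = (!B || A) && C
E2: (!(B || B) || A) && C
    = (!B || A) && C
Both reduce to (!B || A) && C, so they are equivalent.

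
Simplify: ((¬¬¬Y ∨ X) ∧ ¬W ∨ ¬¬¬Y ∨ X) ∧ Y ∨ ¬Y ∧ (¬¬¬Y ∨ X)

((¬¬¬Y ∨ X) ∧ ¬W ∨ ¬¬¬Y ∨ X) ∧ Y ∨ ¬Y ∧ (¬¬¬Y ∨ X)
= (¬¬¬Y ∨ X) ∧ Y ∨ ¬Y ∧ (¬¬¬Y ∨ X)   — absorption
= ¬¬¬Y ∨ X   — distribution
= ¬Y ∨ X   — double negation

¬Y ∨ X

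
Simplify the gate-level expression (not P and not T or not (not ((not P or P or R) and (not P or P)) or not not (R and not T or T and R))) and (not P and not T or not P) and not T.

(not P and not T or not (not ((not P or P or R) and (not P or P)) or not not (R and not T or T and R))) and (not P and not T or not P) and not T
= (not P and not T or not (not (not P or P) or not not (R and not T or T and R))) and (not P and not T or not P) and not T
= (not P and not T or (not P or P) and not (R and not T or T and R)) and (not P and not T or not P) and not T
= (not P and not T or not (R and not T or T and R)) and (not P and not T or not P) and not T
= (not P and not T or not (R and not T or T and R)) and not P and not T
= (not P and not T or not R) and not P and not T
= not P and not T

not P and not T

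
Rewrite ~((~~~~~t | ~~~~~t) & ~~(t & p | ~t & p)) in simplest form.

t | ~p

~((~~~~~t | ~~~~~t) & ~~(t & p | ~t & p))
= ~((~~~~~t | ~~~~~t) & ~~p)   (distribution)
= ~(~~~~~t & ~~p)   (idempotence)
= ~~~~t | ~p   (De Morgan)
= ~~t | ~p   (double negation)
= t | ~p   (double negation)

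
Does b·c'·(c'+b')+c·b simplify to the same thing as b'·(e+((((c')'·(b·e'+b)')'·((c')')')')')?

No

E1: b·c'·(c'+b')+c·b
    = b·c'+c·b   — absorption
    = b   — distribution
E2: b'·(e+((((c')'·(b·e'+b)')'·((c')')')')')
    = b'·(e+((((c')'·b')'·((c')')')')')   — absorption
    = b'·(e+((c')'·b'+(c')')')   — De Morgan
    = b'·(e+((c')')')   — absorption
    = b'·(e+c')   — double negation
These differ: at b=1, c=0, e=1, E1 = 1 but E2 = 0.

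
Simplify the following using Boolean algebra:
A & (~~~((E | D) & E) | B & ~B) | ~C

A & (~~~((E | D) & E) | B & ~B) | ~C
= A & (~~~E | B & ~B) | ~C
= A & ~~~E | ~C
= A & ~E | ~C

A & ~E | ~C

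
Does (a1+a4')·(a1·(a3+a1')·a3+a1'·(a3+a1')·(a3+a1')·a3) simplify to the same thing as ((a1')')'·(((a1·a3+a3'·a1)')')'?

No

E1: (a1+a4')·(a1·(a3+a1')·a3+a1'·(a3+a1')·(a3+a1')·a3)
    = (a1+a4')·(a1·(a3+a1')·a3+a1'·(a3+a1')·a3)   (absorption)
    = (a1+a4')·(a3+a1')·a3   (distribution)
    = (a1+a4')·a3   (absorption)
E2: ((a1')')'·(((a1·a3+a3'·a1)')')'
    = ((a1')')'·((a1')')'   (distribution)
    = ((a1')')'   (idempotence)
    = a1'   (double negation)
These differ: at a1=0, a3=0, a4=1, E1 = 0 but E2 = 1.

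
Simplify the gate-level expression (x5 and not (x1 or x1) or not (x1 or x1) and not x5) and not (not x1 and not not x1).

not x1

(x5 and not (x1 or x1) or not (x1 or x1) and not x5) and not (not x1 and not not x1)
= (x5 and not (x1 or x1) or not (x1 or x1) and not x5) and (x1 or not x1)   — De Morgan
= x5 and not (x1 or x1) or not (x1 or x1) and not x5   — complement / identity
= not (x1 or x1)   — distribution
= not x1   — idempotence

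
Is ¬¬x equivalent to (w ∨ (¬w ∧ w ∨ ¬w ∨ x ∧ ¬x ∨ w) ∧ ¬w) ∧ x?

Yes

E1: ¬¬x
    = x   — double negation
E2: (w ∨ (¬w ∧ w ∨ ¬w ∨ x ∧ ¬x ∨ w) ∧ ¬w) ∧ x
    = (w ∨ (¬w ∨ x ∧ ¬x ∨ w) ∧ ¬w) ∧ x   — complement / identity
    = (w ∨ (¬w ∨ w) ∧ ¬w) ∧ x   — complement / identity
    = (w ∨ ¬w) ∧ x   — complement / identity
    = x   — complement / identity
Both reduce to x, so they are equivalent.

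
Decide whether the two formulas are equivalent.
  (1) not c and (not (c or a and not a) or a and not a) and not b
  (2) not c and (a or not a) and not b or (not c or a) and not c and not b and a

E1: not c and (not (c or a and not a) or a and not a) and not b
    = not c and (not c or a and not a) and not b
    = not c and not c and not b
    = not c and not b
E2: not c and (a or not a) and not b or (not c or a) and not c and not b and a
    = not c and not b or (not c or a) and not c and not b and a
    = not c and not b or not c and not b and a
    = not c and not b
Both reduce to not c and not b, so they are equivalent.

Yes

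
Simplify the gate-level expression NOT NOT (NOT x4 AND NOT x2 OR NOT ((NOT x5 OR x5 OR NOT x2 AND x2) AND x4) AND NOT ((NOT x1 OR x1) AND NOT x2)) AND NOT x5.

NOT x4 AND NOT x5

NOT NOT (NOT x4 AND NOT x2 OR NOT ((NOT x5 OR x5 OR NOT x2 AND x2) AND x4) AND NOT ((NOT x1 OR x1) AND NOT x2)) AND NOT x5
= NOT NOT (NOT x4 AND NOT x2 OR NOT ((NOT x5 OR x5 OR NOT x2 AND x2) AND x4) AND NOT NOT x2) AND NOT x5   — complement / identity
= NOT NOT (NOT x4 AND NOT x2 OR NOT ((NOT x5 OR x5) AND x4) AND NOT NOT x2) AND NOT x5   — complement / identity
= (NOT x4 AND NOT x2 OR NOT ((NOT x5 OR x5) AND x4) AND NOT NOT x2) AND NOT x5   — double negation
= (NOT x4 AND NOT x2 OR NOT ((NOT x5 OR x5) AND x4) AND x2) AND NOT x5   — double negation
= (NOT x4 AND NOT x2 OR NOT x4 AND x2) AND NOT x5   — complement / identity
= NOT x4 AND NOT x5   — distribution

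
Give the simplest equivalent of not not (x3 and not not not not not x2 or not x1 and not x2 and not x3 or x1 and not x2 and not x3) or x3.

not x2 or x3

not not (x3 and not not not not not x2 or not x1 and not x2 and not x3 or x1 and not x2 and not x3) or x3
= not not (x3 and not not not x2 or not x1 and not x2 and not x3 or x1 and not x2 and not x3) or x3
= not not (x3 and not not not x2 or not x2 and not x3) or x3
= not not (x3 and not x2 or not x2 and not x3) or x3
= x3 and not x2 or not x2 and not x3 or x3
= not x2 or x3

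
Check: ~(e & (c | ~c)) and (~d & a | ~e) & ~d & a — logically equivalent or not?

No

E1: ~(e & (c | ~c))
    = ~e   [complement / identity]
E2: (~d & a | ~e) & ~d & a
    = ~d & a   [absorption]
These differ: at a=0, c=0, d=1, e=0, E1 = 1 but E2 = 0.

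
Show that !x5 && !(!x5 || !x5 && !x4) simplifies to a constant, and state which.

!x5 && !(!x5 || !x5 && !x4)
= !x5 && !!x5   (absorption)
= !x5 && x5   (double negation)
= false   (complement)

false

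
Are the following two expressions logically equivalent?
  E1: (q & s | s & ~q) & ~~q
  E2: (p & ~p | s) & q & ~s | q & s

Yes

E1: (q & s | s & ~q) & ~~q
    = (q & s | s & ~q) & q
    = s & q
E2: (p & ~p | s) & q & ~s | q & s
    = s & q & ~s | q & s
    = s & (q & ~s | q)
    = s & q
Both reduce to s & q, so they are equivalent.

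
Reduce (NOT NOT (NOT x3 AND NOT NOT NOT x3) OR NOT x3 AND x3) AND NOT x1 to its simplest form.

NOT x3 AND NOT x1

(NOT NOT (NOT x3 AND NOT NOT NOT x3) OR NOT x3 AND x3) AND NOT x1
= (NOT x3 AND NOT NOT NOT x3 OR NOT x3 AND x3) AND NOT x1   — double negation
= (NOT x3 AND NOT x3 OR NOT x3 AND x3) AND NOT x1   — double negation
= NOT x3 AND NOT x1   — distribution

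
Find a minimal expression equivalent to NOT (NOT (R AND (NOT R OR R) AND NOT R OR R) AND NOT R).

NOT (NOT (R AND (NOT R OR R) AND NOT R OR R) AND NOT R)
= NOT (NOT (R AND NOT R OR R) AND NOT R)   (complement / identity)
= NOT (NOT R AND NOT R)   (complement / identity)
= R OR R   (De Morgan)
= R   (idempotence)

R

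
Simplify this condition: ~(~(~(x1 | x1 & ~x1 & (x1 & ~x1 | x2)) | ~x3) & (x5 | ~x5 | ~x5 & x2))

~x1 | ~x3

~(~(~(x1 | x1 & ~x1 & (x1 & ~x1 | x2)) | ~x3) & (x5 | ~x5 | ~x5 & x2))
= ~(~(~(x1 | x1 & ~x1) | ~x3) & (x5 | ~x5 | ~x5 & x2))   [absorption]
= ~(~(~x1 | ~x3) & (x5 | ~x5 | ~x5 & x2))   [complement / identity]
= ~(~(~x1 | ~x3) & (x5 | ~x5))   [absorption]
= ~~(~x1 | ~x3)   [complement / identity]
= ~x1 | ~x3   [double negation]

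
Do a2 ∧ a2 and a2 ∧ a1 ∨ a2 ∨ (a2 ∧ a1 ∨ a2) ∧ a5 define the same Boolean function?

Yes

E1: a2 ∧ a2
    = a2   [idempotence]
E2: a2 ∧ a1 ∨ a2 ∨ (a2 ∧ a1 ∨ a2) ∧ a5
    = a2 ∧ a1 ∨ a2   [absorption]
    = a2   [absorption]
Both reduce to a2, so they are equivalent.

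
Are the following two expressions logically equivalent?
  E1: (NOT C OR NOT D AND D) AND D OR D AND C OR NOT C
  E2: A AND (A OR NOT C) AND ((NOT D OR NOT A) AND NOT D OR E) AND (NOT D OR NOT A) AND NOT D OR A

E1: (NOT C OR NOT D AND D) AND D OR D AND C OR NOT C
    = NOT C AND D OR D AND C OR NOT C   [complement / identity]
    = D OR NOT C   [distribution]
E2: A AND (A OR NOT C) AND ((NOT D OR NOT A) AND NOT D OR E) AND (NOT D OR NOT A) AND NOT D OR A
    = A AND ((NOT D OR NOT A) AND NOT D OR E) AND (NOT D OR NOT A) AND NOT D OR A   [absorption]
    = A AND (NOT D OR NOT A) AND NOT D OR A   [absorption]
    = A AND NOT D OR A   [absorption]
    = A   [absorption]
These differ: at A=0, C=0, D=0, E=0, E1 = 1 but E2 = 0.

No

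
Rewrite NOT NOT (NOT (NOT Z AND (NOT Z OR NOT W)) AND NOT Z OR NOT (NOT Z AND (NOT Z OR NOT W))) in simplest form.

Z

NOT NOT (NOT (NOT Z AND (NOT Z OR NOT W)) AND NOT Z OR NOT (NOT Z AND (NOT Z OR NOT W)))
= NOT NOT NOT (NOT Z AND (NOT Z OR NOT W))   — absorption
= NOT NOT NOT NOT Z   — absorption
= NOT NOT Z   — double negation
= Z   — double negation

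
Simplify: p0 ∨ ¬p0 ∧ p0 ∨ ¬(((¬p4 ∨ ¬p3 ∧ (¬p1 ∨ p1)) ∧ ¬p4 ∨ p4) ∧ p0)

True

p0 ∨ ¬p0 ∧ p0 ∨ ¬(((¬p4 ∨ ¬p3 ∧ (¬p1 ∨ p1)) ∧ ¬p4 ∨ p4) ∧ p0)
= p0 ∨ ¬p0 ∧ p0 ∨ ¬(((¬p4 ∨ ¬p3) ∧ ¬p4 ∨ p4) ∧ p0)
= p0 ∨ ¬(((¬p4 ∨ ¬p3) ∧ ¬p4 ∨ p4) ∧ p0)
= p0 ∨ ¬((¬p4 ∨ p4) ∧ p0)
= p0 ∨ ¬p0
= True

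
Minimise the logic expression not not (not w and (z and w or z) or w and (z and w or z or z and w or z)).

z

not not (not w and (z and w or z) or w and (z and w or z or z and w or z))
= not not (not w and (z and w or z) or w and (z and w or z))   — idempotence
= not not (z and w or z)   — distribution
= z and w or z   — double negation
= z   — absorption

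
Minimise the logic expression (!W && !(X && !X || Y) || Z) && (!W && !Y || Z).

(!W && !(X && !X || Y) || Z) && (!W && !Y || Z)
= (!W && !Y || Z) && (!W && !Y || Z)   [complement / identity]
= !W && !Y || Z   [idempotence]

!W && !Y || Z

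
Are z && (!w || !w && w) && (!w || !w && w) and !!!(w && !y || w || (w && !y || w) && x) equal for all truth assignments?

E1: z && (!w || !w && w) && (!w || !w && w)
    = z && (!w && w || !w && !w)
    = z && !w
E2: !!!(w && !y || w || (w && !y || w) && x)
    = !!!(w && !y || w)
    = !!!w
    = !w
These differ: at w=0, x=0, y=1, z=0, E1 = 0 but E2 = 1.

No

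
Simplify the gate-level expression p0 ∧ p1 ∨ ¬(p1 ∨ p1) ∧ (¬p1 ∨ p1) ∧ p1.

p0 ∧ p1

p0 ∧ p1 ∨ ¬(p1 ∨ p1) ∧ (¬p1 ∨ p1) ∧ p1
= p0 ∧ p1 ∨ ¬(p1 ∨ p1) ∧ p1   — complement / identity
= p0 ∧ p1 ∨ ¬p1 ∧ p1   — idempotence
= p0 ∧ p1   — complement / identity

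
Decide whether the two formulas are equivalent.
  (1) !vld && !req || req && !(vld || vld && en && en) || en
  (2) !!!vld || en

Yes

E1: !vld && !req || req && !(vld || vld && en && en) || en
    = !vld && !req || req && !(vld || vld && en) || en   — idempotence
    = !vld && !req || req && !vld || en   — absorption
    = !vld || en   — distribution
E2: !!!vld || en
    = !vld || en   — double negation
Both reduce to !vld || en, so they are equivalent.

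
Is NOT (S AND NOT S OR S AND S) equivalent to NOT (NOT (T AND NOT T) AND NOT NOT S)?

E1: NOT (S AND NOT S OR S AND S)
    = NOT S   (distribution)
E2: NOT (NOT (T AND NOT T) AND NOT NOT S)
    = T AND NOT T OR NOT S   (De Morgan)
    = NOT S   (complement / identity)
Both reduce to NOT S, so they are equivalent.

Yes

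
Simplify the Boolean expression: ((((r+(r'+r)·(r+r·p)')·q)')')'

((((r+(r'+r)·(r+r·p)')·q)')')'
= ((((r+(r+r·p)')·q)')')'   [complement / identity]
= ((((r+r')·q)')')'   [absorption]
= ((q')')'   [complement / identity]
= q'   [double negation]

q'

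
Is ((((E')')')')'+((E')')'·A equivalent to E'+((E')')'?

E1: ((((E')')')')'+((E')')'·A
    = ((E')')'+((E')')'·A
    = ((E')')'
    = E'
E2: E'+((E')')'
    = E'+E'
    = E'
Both reduce to E', so they are equivalent.

Yes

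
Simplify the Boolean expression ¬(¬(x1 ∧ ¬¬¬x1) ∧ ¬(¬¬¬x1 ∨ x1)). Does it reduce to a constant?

True

¬(¬(x1 ∧ ¬¬¬x1) ∧ ¬(¬¬¬x1 ∨ x1))
= ¬(¬(x1 ∧ ¬x1) ∧ ¬(¬¬¬x1 ∨ x1))   — double negation
= x1 ∧ ¬x1 ∨ ¬¬¬x1 ∨ x1   — De Morgan
= ¬¬¬x1 ∨ x1   — complement / identity
= ¬x1 ∨ x1   — double negation
= True   — complement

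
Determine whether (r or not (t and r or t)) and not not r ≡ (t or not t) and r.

E1: (r or not (t and r or t)) and not not r
    = (r or not (t and r or t)) and r   — double negation
    = (r or not t) and r   — absorption
    = r   — absorption
E2: (t or not t) and r
    = r   — complement / identity
Both reduce to r, so they are equivalent.

Yes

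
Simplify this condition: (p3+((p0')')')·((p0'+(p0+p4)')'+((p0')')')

p3+p0'

(p3+((p0')')')·((p0'+(p0+p4)')'+((p0')')')
= (p3+((p0')')')·(p0·(p0+p4)+((p0')')')   [De Morgan]
= (p3+p0')·(p0·(p0+p4)+((p0')')')   [double negation]
= (p3+p0')·(p0+((p0')')')   [absorption]
= (p3+p0')·(p0+p0')   [double negation]
= p3+p0'   [complement / identity]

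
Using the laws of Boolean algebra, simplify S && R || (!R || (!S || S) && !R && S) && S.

S && R || (!R || (!S || S) && !R && S) && S
= S && R || (!R || !R && S) && S   (complement / identity)
= S && R || !R && S   (absorption)
= S   (distribution)

S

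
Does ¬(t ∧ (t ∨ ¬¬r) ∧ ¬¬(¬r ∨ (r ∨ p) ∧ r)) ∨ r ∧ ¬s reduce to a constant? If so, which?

¬(t ∧ (t ∨ ¬¬r) ∧ ¬¬(¬r ∨ (r ∨ p) ∧ r)) ∨ r ∧ ¬s
= ¬(t ∧ (t ∨ ¬¬r) ∧ (¬r ∨ (r ∨ p) ∧ r)) ∨ r ∧ ¬s
= ¬(t ∧ (t ∨ ¬¬r) ∧ (¬r ∨ r)) ∨ r ∧ ¬s
= ¬(t ∧ (t ∨ r) ∧ (¬r ∨ r)) ∨ r ∧ ¬s
= ¬(t ∧ (t ∨ r)) ∨ r ∧ ¬s
= ¬t ∨ r ∧ ¬s
This depends on r, s, t, so it is not a constant.

no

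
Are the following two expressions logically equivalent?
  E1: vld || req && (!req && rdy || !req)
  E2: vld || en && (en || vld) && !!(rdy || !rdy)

E1: vld || req && (!req && rdy || !req)
    = vld || req && !req   — absorption
    = vld   — complement / identity
E2: vld || en && (en || vld) && !!(rdy || !rdy)
    = vld || en && !!(rdy || !rdy)   — absorption
    = vld || en && (rdy || !rdy)   — double negation
    = vld || en   — complement / identity
These differ: at en=1, rdy=0, req=0, vld=0, E1 = 0 but E2 = 1.

No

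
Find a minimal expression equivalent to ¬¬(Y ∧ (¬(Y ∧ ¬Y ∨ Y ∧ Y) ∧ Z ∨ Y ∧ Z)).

Y ∧ Z

¬¬(Y ∧ (¬(Y ∧ ¬Y ∨ Y ∧ Y) ∧ Z ∨ Y ∧ Z))
= ¬¬(Y ∧ (¬Y ∧ Z ∨ Y ∧ Z))   (distribution)
= ¬¬(Y ∧ Z)   (distribution)
= Y ∧ Z   (double negation)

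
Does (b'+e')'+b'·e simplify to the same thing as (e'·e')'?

Yes

E1: (b'+e')'+b'·e
    = b·e+b'·e   [De Morgan]
    = e   [distribution]
E2: (e'·e')'
    = e+e   [De Morgan]
    = e   [idempotence]
Both reduce to e, so they are equivalent.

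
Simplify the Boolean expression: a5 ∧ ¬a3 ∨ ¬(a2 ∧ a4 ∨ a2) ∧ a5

a5 ∧ (¬a3 ∨ ¬a2)

a5 ∧ ¬a3 ∨ ¬(a2 ∧ a4 ∨ a2) ∧ a5
= a5 ∧ ¬a3 ∨ ¬a2 ∧ a5
= a5 ∧ (¬a3 ∨ ¬a2)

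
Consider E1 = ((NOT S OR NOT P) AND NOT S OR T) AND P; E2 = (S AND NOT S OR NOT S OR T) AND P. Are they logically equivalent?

E1: ((NOT S OR NOT P) AND NOT S OR T) AND P
    = (NOT S OR T) AND P   (absorption)
E2: (S AND NOT S OR NOT S OR T) AND P
    = (NOT S OR T) AND P   (complement / identity)
Both reduce to (NOT S OR T) AND P, so they are equivalent.

Yes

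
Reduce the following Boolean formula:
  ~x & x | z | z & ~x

z

~x & x | z | z & ~x
= z | z & ~x   [complement / identity]
= z   [absorption]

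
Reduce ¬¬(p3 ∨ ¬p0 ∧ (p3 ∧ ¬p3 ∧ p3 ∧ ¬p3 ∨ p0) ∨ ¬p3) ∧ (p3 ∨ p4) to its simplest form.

p3 ∨ p4

¬¬(p3 ∨ ¬p0 ∧ (p3 ∧ ¬p3 ∧ p3 ∧ ¬p3 ∨ p0) ∨ ¬p3) ∧ (p3 ∨ p4)
= ¬¬(p3 ∨ ¬p0 ∧ (p3 ∧ ¬p3 ∨ p0) ∨ ¬p3) ∧ (p3 ∨ p4)   [idempotence]
= ¬¬(p3 ∨ ¬p0 ∧ p0 ∨ ¬p3) ∧ (p3 ∨ p4)   [complement / identity]
= ¬¬(p3 ∨ ¬p3) ∧ (p3 ∨ p4)   [complement / identity]
= (p3 ∨ ¬p3) ∧ (p3 ∨ p4)   [double negation]
= p3 ∨ p4   [complement / identity]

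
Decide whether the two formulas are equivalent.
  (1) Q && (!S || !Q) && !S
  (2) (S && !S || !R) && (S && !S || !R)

E1: Q && (!S || !Q) && !S
    = Q && !S   [absorption]
E2: (S && !S || !R) && (S && !S || !R)
    = S && !S || !R   [idempotence]
    = !R   [complement / identity]
These differ: at Q=0, R=0, S=0, E1 = 0 but E2 = 1.

No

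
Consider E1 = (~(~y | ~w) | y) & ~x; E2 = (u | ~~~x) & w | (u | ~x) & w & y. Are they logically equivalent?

E1: (~(~y | ~w) | y) & ~x
    = (y & w | y) & ~x
    = y & ~x
E2: (u | ~~~x) & w | (u | ~x) & w & y
    = (u | ~x) & w | (u | ~x) & w & y
    = (u | ~x) & w
These differ: at u=1, w=1, x=0, y=0, E1 = 0 but E2 = 1.

No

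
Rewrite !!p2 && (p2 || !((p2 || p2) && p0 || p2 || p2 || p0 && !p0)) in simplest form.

!!p2 && (p2 || !((p2 || p2) && p0 || p2 || p2 || p0 && !p0))
= !!p2 && (p2 || !((p2 || p2) && p0 || p2 || p2))   — complement / identity
= !!p2 && (p2 || !(p2 || p2))   — absorption
= !!p2 && (p2 || !p2)   — idempotence
= p2 && (p2 || !p2)   — double negation
= p2   — complement / identity

p2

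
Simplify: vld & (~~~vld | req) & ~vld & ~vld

0

vld & (~~~vld | req) & ~vld & ~vld
= vld & (~vld | req) & ~vld & ~vld   (double negation)
= vld & ~vld & ~vld   (absorption)
= vld & ~vld   (idempotence)
= 0   (complement)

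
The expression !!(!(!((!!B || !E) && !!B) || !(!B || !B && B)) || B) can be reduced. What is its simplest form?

B

!!(!(!((!!B || !E) && !!B) || !(!B || !B && B)) || B)
= !!(!(!((!!B || !E) && !!B) || !!B) || B)   (complement / identity)
= !!(!(!!!B || !!B) || B)   (absorption)
= !(!!!B || !!B) || B   (double negation)
= !(!B || !!B) || B   (double negation)
= B && !B || B   (De Morgan)
= B   (complement / identity)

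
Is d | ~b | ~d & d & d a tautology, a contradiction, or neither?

neither

d | ~b | ~d & d & d
= d | ~b | ~d & d   — idempotence
= d | ~b   — complement / identity
This depends on b, d, so it is not a constant.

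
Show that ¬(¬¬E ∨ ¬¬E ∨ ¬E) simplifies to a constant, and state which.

False

¬(¬¬E ∨ ¬¬E ∨ ¬E)
= ¬(¬¬E ∨ ¬E)
= ¬E ∧ E
= False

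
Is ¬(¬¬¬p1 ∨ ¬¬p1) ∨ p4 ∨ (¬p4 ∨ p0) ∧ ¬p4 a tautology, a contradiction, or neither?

tautology

¬(¬¬¬p1 ∨ ¬¬p1) ∨ p4 ∨ (¬p4 ∨ p0) ∧ ¬p4
= ¬¬p1 ∧ ¬p1 ∨ p4 ∨ (¬p4 ∨ p0) ∧ ¬p4   [De Morgan]
= p1 ∧ ¬p1 ∨ p4 ∨ (¬p4 ∨ p0) ∧ ¬p4   [double negation]
= p4 ∨ (¬p4 ∨ p0) ∧ ¬p4   [complement / identity]
= p4 ∨ ¬p4   [absorption]
= True   [complement]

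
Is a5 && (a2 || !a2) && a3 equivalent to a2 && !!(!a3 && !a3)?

E1: a5 && (a2 || !a2) && a3
    = a5 && a3   (complement / identity)
E2: a2 && !!(!a3 && !a3)
    = a2 && !a3 && !a3   (double negation)
    = a2 && !a3   (idempotence)
These differ: at a2=1, a3=0, a5=0, E1 = 0 but E2 = 1.

No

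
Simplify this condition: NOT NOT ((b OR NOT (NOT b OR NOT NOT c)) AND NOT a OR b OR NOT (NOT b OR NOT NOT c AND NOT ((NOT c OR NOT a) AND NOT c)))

b

NOT NOT ((b OR NOT (NOT b OR NOT NOT c)) AND NOT a OR b OR NOT (NOT b OR NOT NOT c AND NOT ((NOT c OR NOT a) AND NOT c)))
= NOT NOT ((b OR NOT (NOT b OR NOT NOT c)) AND NOT a OR b OR NOT (NOT b OR NOT NOT c AND NOT NOT c))   [absorption]
= NOT NOT ((b OR NOT (NOT b OR NOT NOT c)) AND NOT a OR b OR NOT (NOT b OR NOT NOT c))   [idempotence]
= NOT NOT (b OR NOT (NOT b OR NOT NOT c))   [absorption]
= NOT NOT (b OR b AND NOT c)   [De Morgan]
= b OR b AND NOT c   [double negation]
= b   [absorption]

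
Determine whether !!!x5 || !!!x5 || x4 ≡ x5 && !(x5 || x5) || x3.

No

E1: !!!x5 || !!!x5 || x4
    = !x5 || !!!x5 || x4   [double negation]
    = !x5 || !x5 || x4   [double negation]
    = !x5 || x4   [idempotence]
E2: x5 && !(x5 || x5) || x3
    = x5 && !x5 || x3   [idempotence]
    = x3   [complement / identity]
These differ: at x3=0, x4=0, x5=0, E1 = 1 but E2 = 0.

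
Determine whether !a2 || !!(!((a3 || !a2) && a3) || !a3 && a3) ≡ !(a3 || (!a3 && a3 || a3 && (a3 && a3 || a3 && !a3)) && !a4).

No

E1: !a2 || !!(!((a3 || !a2) && a3) || !a3 && a3)
    = !a2 || !!(!a3 || !a3 && a3)   (absorption)
    = !a2 || !!!a3   (complement / identity)
    = !a2 || !a3   (double negation)
E2: !(a3 || (!a3 && a3 || a3 && (a3 && a3 || a3 && !a3)) && !a4)
    = !(a3 || (!a3 && a3 || a3 && a3) && !a4)   (distribution)
    = !(a3 || a3 && !a4)   (distribution)
    = !a3   (absorption)
These differ: at a2=0, a3=1, a4=0, E1 = 1 but E2 = 0.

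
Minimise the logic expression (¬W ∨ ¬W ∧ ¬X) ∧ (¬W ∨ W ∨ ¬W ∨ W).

¬W

(¬W ∨ ¬W ∧ ¬X) ∧ (¬W ∨ W ∨ ¬W ∨ W)
= (¬W ∨ ¬W ∧ ¬X) ∧ (¬W ∨ W)   — idempotence
= ¬W ∧ (¬W ∨ W)   — absorption
= ¬W   — complement / identity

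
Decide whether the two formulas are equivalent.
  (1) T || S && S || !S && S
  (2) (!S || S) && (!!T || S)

E1: T || S && S || !S && S
    = T || S   — distribution
E2: (!S || S) && (!!T || S)
    = (!S || S) && (T || S)   — double negation
    = T || S   — complement / identity
Both reduce to T || S, so they are equivalent.

Yes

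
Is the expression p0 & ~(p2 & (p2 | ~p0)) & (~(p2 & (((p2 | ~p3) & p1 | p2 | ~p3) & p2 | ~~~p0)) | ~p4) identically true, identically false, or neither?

p0 & ~(p2 & (p2 | ~p0)) & (~(p2 & (((p2 | ~p3) & p1 | p2 | ~p3) & p2 | ~~~p0)) | ~p4)
= p0 & ~(p2 & (p2 | ~p0)) & (~(p2 & ((p2 | ~p3) & p2 | ~~~p0)) | ~p4)   (absorption)
= p0 & ~(p2 & (p2 | ~p0)) & (~(p2 & ((p2 | ~p3) & p2 | ~p0)) | ~p4)   (double negation)
= p0 & ~(p2 & (p2 | ~p0)) & (~(p2 & (p2 | ~p0)) | ~p4)   (absorption)
= p0 & ~(p2 & (p2 | ~p0))   (absorption)
= p0 & ~p2   (absorption)
This depends on p0, p2, so it is not a constant.

neither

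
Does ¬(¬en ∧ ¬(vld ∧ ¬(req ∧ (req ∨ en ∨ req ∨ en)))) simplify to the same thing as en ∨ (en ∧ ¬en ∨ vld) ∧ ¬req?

E1: ¬(¬en ∧ ¬(vld ∧ ¬(req ∧ (req ∨ en ∨ req ∨ en))))
    = ¬(¬en ∧ ¬(vld ∧ ¬(req ∧ (req ∨ en))))   — idempotence
    = ¬(¬en ∧ ¬(vld ∧ ¬req))   — absorption
    = en ∨ vld ∧ ¬req   — De Morgan
E2: en ∨ (en ∧ ¬en ∨ vld) ∧ ¬req
    = en ∨ vld ∧ ¬req   — complement / identity
Both reduce to en ∨ vld ∧ ¬req, so they are equivalent.

Yes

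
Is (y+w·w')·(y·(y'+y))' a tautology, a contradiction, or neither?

contradiction

(y+w·w')·(y·(y'+y))'
= (y+w·w')·y'
= y·y'
= 0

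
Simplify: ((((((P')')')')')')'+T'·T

P'

((((((P')')')')')')'+T'·T
= ((((P')')')')'+T'·T   (double negation)
= ((((P')')')')'   (complement / identity)
= ((P')')'   (double negation)
= P'   (double negation)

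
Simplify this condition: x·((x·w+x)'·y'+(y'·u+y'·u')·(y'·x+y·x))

x·y'

x·((x·w+x)'·y'+(y'·u+y'·u')·(y'·x+y·x))
= x·((x·w+x)'·y'+y'·(y'·x+y·x))   — distribution
= x·(x'·y'+y'·(y'·x+y·x))   — absorption
= x·(x'·y'+y'·x)   — distribution
= x·y'   — distribution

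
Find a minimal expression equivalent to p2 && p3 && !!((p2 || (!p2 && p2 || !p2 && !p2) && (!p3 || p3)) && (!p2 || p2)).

p2 && p3

p2 && p3 && !!((p2 || (!p2 && p2 || !p2 && !p2) && (!p3 || p3)) && (!p2 || p2))
= p2 && p3 && !!((p2 || !p2 && p2 || !p2 && !p2) && (!p2 || p2))   [complement / identity]
= p2 && p3 && !!((p2 || !p2) && (!p2 || p2))   [distribution]
= p2 && p3 && (p2 || !p2) && (!p2 || p2)   [double negation]
= p2 && p3 && (p2 || !p2)   [complement / identity]
= p2 && p3   [complement / identity]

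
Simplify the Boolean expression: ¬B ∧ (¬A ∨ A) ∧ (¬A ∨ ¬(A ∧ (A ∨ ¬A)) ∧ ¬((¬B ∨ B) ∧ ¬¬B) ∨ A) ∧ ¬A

¬B ∧ ¬A

¬B ∧ (¬A ∨ A) ∧ (¬A ∨ ¬(A ∧ (A ∨ ¬A)) ∧ ¬((¬B ∨ B) ∧ ¬¬B) ∨ A) ∧ ¬A
= ¬B ∧ (¬A ∨ A) ∧ (¬A ∨ ¬(A ∧ (A ∨ ¬A)) ∧ ¬((¬B ∨ B) ∧ B) ∨ A) ∧ ¬A
= ¬B ∧ (¬A ∨ A) ∧ (¬A ∨ ¬(A ∧ (A ∨ ¬A)) ∧ ¬B ∨ A) ∧ ¬A
= ¬B ∧ (¬A ∨ A) ∧ (¬A ∨ ¬A ∧ ¬B ∨ A) ∧ ¬A
= ¬B ∧ (¬A ∨ ¬A ∧ ¬B ∨ A) ∧ ¬A
= ¬B ∧ (¬A ∨ A) ∧ ¬A
= ¬B ∧ ¬A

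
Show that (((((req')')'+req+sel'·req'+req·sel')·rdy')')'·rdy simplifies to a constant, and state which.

(((((req')')'+req+sel'·req'+req·sel')·rdy')')'·rdy
= (((req'+req+sel'·req'+req·sel')·rdy')')'·rdy   [double negation]
= (((req'+req+(req'+req)·sel')·rdy')')'·rdy   [distribution]
= (((req'+req)·rdy')')'·rdy   [absorption]
= ((rdy')')'·rdy   [complement / identity]
= rdy'·rdy   [double negation]
= 0   [complement]

0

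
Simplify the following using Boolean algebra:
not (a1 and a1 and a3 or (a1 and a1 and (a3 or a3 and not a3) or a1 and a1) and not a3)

not (a1 and a1 and a3 or (a1 and a1 and (a3 or a3 and not a3) or a1 and a1) and not a3)
= not (a1 and a1 and a3 or (a1 and a1 and a3 or a1 and a1) and not a3)   [complement / identity]
= not (a1 and a1 and a3 or a1 and a1 and not a3)   [absorption]
= not (a1 and a1)   [distribution]
= not a1   [idempotence]

not a1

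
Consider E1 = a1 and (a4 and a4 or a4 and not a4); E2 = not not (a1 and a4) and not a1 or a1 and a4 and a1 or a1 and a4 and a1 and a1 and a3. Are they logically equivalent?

E1: a1 and (a4 and a4 or a4 and not a4)
    = a1 and a4
E2: not not (a1 and a4) and not a1 or a1 and a4 and a1 or a1 and a4 and a1 and a1 and a3
    = not not (a1 and a4) and not a1 or a1 and a4 and a1 or a1 and a4 and a1 and a3
    = a1 and a4 and not a1 or a1 and a4 and a1 or a1 and a4 and a1 and a3
    = a1 and a4 and not a1 or a1 and a4 and a1
    = a1 and a4
Both reduce to a1 and a4, so they are equivalent.

Yes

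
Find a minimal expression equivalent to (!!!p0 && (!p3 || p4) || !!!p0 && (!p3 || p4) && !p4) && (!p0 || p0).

(!!!p0 && (!p3 || p4) || !!!p0 && (!p3 || p4) && !p4) && (!p0 || p0)
= !!!p0 && (!p3 || p4) || !!!p0 && (!p3 || p4) && !p4   [complement / identity]
= !!!p0 && (!p3 || p4)   [absorption]
= !p0 && (!p3 || p4)   [double negation]

!p0 && (!p3 || p4)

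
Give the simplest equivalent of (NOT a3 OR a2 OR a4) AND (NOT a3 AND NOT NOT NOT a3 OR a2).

NOT a3 OR a2

(NOT a3 OR a2 OR a4) AND (NOT a3 AND NOT NOT NOT a3 OR a2)
= (NOT a3 OR a2 OR a4) AND (NOT a3 AND NOT a3 OR a2)   — double negation
= (NOT a3 OR a2 OR a4) AND (NOT a3 OR a2)   — idempotence
= NOT a3 OR a2   — absorption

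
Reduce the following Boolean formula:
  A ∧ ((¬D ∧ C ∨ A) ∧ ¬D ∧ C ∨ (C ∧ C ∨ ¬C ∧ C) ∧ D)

A ∧ C

A ∧ ((¬D ∧ C ∨ A) ∧ ¬D ∧ C ∨ (C ∧ C ∨ ¬C ∧ C) ∧ D)
= A ∧ ((¬D ∧ C ∨ A) ∧ ¬D ∧ C ∨ C ∧ D)
= A ∧ (¬D ∧ C ∨ C ∧ D)
= A ∧ C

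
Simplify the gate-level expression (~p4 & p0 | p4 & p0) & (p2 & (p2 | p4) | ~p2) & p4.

(~p4 & p0 | p4 & p0) & (p2 & (p2 | p4) | ~p2) & p4
= (~p4 & p0 | p4 & p0) & (p2 | ~p2) & p4   (absorption)
= (~p4 & p0 | p4 & p0) & p4   (complement / identity)
= p0 & p4   (distribution)

p0 & p4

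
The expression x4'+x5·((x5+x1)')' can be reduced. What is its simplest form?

x4'+x5·((x5+x1)')'
= x4'+x5·(x5+x1)
= x4'+x5

x4'+x5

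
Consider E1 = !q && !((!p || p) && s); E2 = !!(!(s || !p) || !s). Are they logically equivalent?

No

E1: !q && !((!p || p) && s)
    = !q && !s   — complement / identity
E2: !!(!(s || !p) || !s)
    = !((s || !p) && s)   — De Morgan
    = !s   — absorption
These differ: at p=0, q=1, s=0, E1 = 0 but E2 = 1.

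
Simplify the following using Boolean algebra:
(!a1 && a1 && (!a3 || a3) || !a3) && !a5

!a3 && !a5

(!a1 && a1 && (!a3 || a3) || !a3) && !a5
= (!a1 && a1 || !a3) && !a5   [complement / identity]
= !a3 && !a5   [complement / identity]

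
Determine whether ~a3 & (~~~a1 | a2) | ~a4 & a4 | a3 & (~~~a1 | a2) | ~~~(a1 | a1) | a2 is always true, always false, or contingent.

~a3 & (~~~a1 | a2) | ~a4 & a4 | a3 & (~~~a1 | a2) | ~~~(a1 | a1) | a2
= ~a3 & (~~~a1 | a2) | a3 & (~~~a1 | a2) | ~~~(a1 | a1) | a2   — complement / identity
= ~~~a1 | a2 | ~~~(a1 | a1) | a2   — distribution
= ~~~a1 | a2 | ~~~a1 | a2   — idempotence
= ~~~a1 | a2   — idempotence
= ~a1 | a2   — double negation
This depends on a1, a2, so it is not a constant.

contingent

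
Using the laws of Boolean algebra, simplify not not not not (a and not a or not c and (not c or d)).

not c

not not not not (a and not a or not c and (not c or d))
= not not not not (a and not a or not c)   — absorption
= not not not not not c   — complement / identity
= not not not c   — double negation
= not c   — double negation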